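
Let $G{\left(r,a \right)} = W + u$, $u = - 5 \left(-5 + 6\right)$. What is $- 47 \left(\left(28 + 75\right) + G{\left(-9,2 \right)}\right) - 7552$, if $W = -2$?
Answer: $-12064$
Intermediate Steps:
$u = -5$ ($u = \left(-5\right) 1 = -5$)
$G{\left(r,a \right)} = -7$ ($G{\left(r,a \right)} = -2 - 5 = -7$)
$- 47 \left(\left(28 + 75\right) + G{\left(-9,2 \right)}\right) - 7552 = - 47 \left(\left(28 + 75\right) - 7\right) - 7552 = - 47 \left(103 - 7\right) - 7552 = \left(-47\right) 96 - 7552 = -4512 - 7552 = -12064$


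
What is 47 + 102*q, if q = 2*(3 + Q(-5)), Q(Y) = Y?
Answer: -361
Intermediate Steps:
q = -4 (q = 2*(3 - 5) = 2*(-2) = -4)
47 + 102*q = 47 + 102*(-4) = 47 - 408 = -361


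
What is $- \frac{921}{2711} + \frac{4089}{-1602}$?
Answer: $- \frac{4186907}{1447674} \approx -2.8922$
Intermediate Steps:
$- \frac{921}{2711} + \frac{4089}{-1602} = \left(-921\right) \frac{1}{2711} + 4089 \left(- \frac{1}{1602}\right) = - \frac{921}{2711} - \frac{1363}{534} = - \frac{4186907}{1447674}$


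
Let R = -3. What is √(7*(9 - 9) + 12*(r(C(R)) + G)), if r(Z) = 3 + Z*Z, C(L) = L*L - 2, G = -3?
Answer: 14*√3 ≈ 24.249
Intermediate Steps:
C(L) = -2 + L² (C(L) = L² - 2 = -2 + L²)
r(Z) = 3 + Z²
√(7*(9 - 9) + 12*(r(C(R)) + G)) = √(7*(9 - 9) + 12*((3 + (-2 + (-3)²)²) - 3)) = √(7*0 + 12*((3 + (-2 + 9)²) - 3)) = √(0 + 12*((3 + 7²) - 3)) = √(0 + 12*((3 + 49) - 3)) = √(0 + 12*(52 - 3)) = √(0 + 12*49) = √(0 + 588) = √588 = 14*√3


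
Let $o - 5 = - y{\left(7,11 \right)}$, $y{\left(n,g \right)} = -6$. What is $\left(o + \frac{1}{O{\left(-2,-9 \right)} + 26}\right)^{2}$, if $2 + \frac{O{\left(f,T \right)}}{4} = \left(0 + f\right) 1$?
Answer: $\frac{12321}{100} \approx 123.21$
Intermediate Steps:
$O{\left(f,T \right)} = -8 + 4 f$ ($O{\left(f,T \right)} = -8 + 4 \left(0 + f\right) 1 = -8 + 4 f 1 = -8 + 4 f$)
$o = 11$ ($o = 5 - -6 = 5 + 6 = 11$)
$\left(o + \frac{1}{O{\left(-2,-9 \right)} + 26}\right)^{2} = \left(11 + \frac{1}{\left(-8 + 4 \left(-2\right)\right) + 26}\right)^{2} = \left(11 + \frac{1}{\left(-8 - 8\right) + 26}\right)^{2} = \left(11 + \frac{1}{-16 + 26}\right)^{2} = \left(11 + \frac{1}{10}\right)^{2} = \left(\frac{111}{10}\right)^{2} = \frac{12321}{100}$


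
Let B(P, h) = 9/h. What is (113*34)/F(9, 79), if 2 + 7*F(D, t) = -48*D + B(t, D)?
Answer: -26894/433 ≈ -62.111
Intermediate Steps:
F(D, t) = -2/7 - 48*D/7 + 9/(7*D) (F(D, t) = -2/7 + (-48*D + 9/D)/7 = -2/7 + (-48*D/7 + 9/(7*D)) = -2/7 - 48*D/7 + 9/(7*D))
(113*34)/F(9, 79) = (113*34)/(((⅐)*(9 - 48*9² - 2*9)/9)) = 3842/(((⅐)*(⅑)*(9 - 48*81 - 18))) = 3842/(((⅐)*(⅑)*(9 - 3888 - 18))) = 3842/(((⅐)*(⅑)*(-3897))) = 3842/(-433/7) = 3842*(-7/433) = -26894/433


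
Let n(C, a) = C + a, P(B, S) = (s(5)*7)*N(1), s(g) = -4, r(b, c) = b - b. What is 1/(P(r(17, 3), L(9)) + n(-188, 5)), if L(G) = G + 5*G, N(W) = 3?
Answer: -1/267 ≈ -0.0037453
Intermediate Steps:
r(b, c) = 0
L(G) = 6*G
P(B, S) = -84 (P(B, S) = -4*7*3 = -28*3 = -84)
1/(P(r(17, 3), L(9)) + n(-188, 5)) = 1/(-84 + (-188 + 5)) = 1/(-84 - 183) = 1/(-267) = -1/267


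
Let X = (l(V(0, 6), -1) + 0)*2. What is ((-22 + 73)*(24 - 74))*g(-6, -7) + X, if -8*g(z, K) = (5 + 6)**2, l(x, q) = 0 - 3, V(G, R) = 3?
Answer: 154251/4 ≈ 38563.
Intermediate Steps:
l(x, q) = -3
X = -6 (X = (-3 + 0)*2 = -3*2 = -6)
g(z, K) = -121/8 (g(z, K) = -(5 + 6)**2/8 = -1/8*11**2 = -1/8*121 = -121/8)
((-22 + 73)*(24 - 74))*g(-6, -7) + X = ((-22 + 73)*(24 - 74))*(-121/8) - 6 = (51*(-50))*(-121/8) - 6 = -2550*(-121/8) - 6 = 154275/4 - 6 = 154251/4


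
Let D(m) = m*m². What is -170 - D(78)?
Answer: -474722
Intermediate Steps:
D(m) = m³
-170 - D(78) = -170 - 1*78³ = -170 - 1*474552 = -170 - 474552 = -474722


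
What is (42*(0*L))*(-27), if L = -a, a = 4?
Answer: 0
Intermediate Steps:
L = -4 (L = -1*4 = -4)
(42*(0*L))*(-27) = (42*(0*(-4)))*(-27) = (42*0)*(-27) = 0*(-27) = 0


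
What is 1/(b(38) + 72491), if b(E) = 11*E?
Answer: 1/72909 ≈ 1.3716e-5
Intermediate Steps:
1/(b(38) + 72491) = 1/(11*38 + 72491) = 1/(418 + 72491) = 1/72909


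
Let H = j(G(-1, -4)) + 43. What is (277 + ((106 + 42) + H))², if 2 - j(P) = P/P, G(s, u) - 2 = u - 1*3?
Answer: 219961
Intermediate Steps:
G(s, u) = -1 + u (G(s, u) = 2 + (u - 1*3) = 2 + (u - 3) = 2 + (-3 + u) = -1 + u)
j(P) = 1 (j(P) = 2 - P/P = 2 - 1*1 = 2 - 1 = 1)
H = 44 (H = 1 + 43 = 44)
(277 + ((106 + 42) + H))² = (277 + ((106 + 42) + 44))² = (277 + (148 + 44))² = (277 + 192)² = 469² = 219961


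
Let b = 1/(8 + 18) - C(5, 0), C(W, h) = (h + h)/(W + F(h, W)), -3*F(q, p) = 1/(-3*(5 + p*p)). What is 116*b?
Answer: 58/13 ≈ 4.4615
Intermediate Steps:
F(q, p) = -1/(3*(-15 - 3*p**2)) (F(q, p) = -(-1/(3*(5 + p*p)))/3 = -(-1/(3*(5 + p**2)))/3 = -1/(3*(-15 - 3*p**2)))
C(W, h) = 2*h/(W + 1/(9*(5 + W**2))) (C(W, h) = (h + h)/(W + 1/(9*(5 + W**2))) = (2*h)/(W + 1/(9*(5 + W**2))) = 2*h/(W + 1/(9*(5 + W**2))))
b = 1/26 (b = 1/(8 + 18) - 18*0*(5 + 5**2)/(1 + 9*5*(5 + 5**2)) = 1/26 - 18*0*(5 + 25)/(1 + 9*5*(5 + 25)) = 1/26 - 18*0*30/(1 + 9*5*30) = 1/26 - 18*0*30/(1 + 1350) = 1/26 - 18*0*30/1351 = 1/26 - 1*0 = 1/26 + 0 = 1/26 ≈ 0.038462)
116*b = 116*(1/26) = 58/13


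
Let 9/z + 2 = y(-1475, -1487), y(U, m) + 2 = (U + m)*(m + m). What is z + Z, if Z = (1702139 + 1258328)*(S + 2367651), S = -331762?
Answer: 5899261285146740489/978776 ≈ 6.0272e+12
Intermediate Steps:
y(U, m) = -2 + 2*m*(U + m) (y(U, m) = -2 + (U + m)*(m + m) = -2 + (U + m)*(2*m) = -2 + 2*m*(U + m))
z = 1/978776 (z = 9/(-2 + (-2 + 2*(-1487)² + 2*(-1475)*(-1487))) = 9/(-2 + (-2 + 2*2211169 + 4386650)) = 9/(-2 + (-2 + 4422338 + 4386650)) = 9/(-2 + 8808986) = 9/8808984 = 9*(1/8808984) = 1/978776 ≈ 1.0217e-6)
Z = 6027182200163 (Z = (1702139 + 1258328)*(-331762 + 2367651) = 2960467*2035889 = 6027182200163)
z + Z = 1/978776 + 6027182200163 = 5899261285146740489/978776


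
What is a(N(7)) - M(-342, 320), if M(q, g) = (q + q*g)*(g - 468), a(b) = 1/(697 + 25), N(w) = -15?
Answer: -11730865391/722 ≈ -1.6248e+7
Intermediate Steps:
a(b) = 1/722
M(q, g) = (-468 + g)*(q + g*q) (M(q, g) = (q + g*q)*(-468 + g) = (-468 + g)*(q + g*q))
a(N(7)) - M(-342, 320) = 1/722 - (-342)*(-468 + 320**2 - 467*320) = 1/722 - (-342)*(-468 + 102400 - 149440) = 1/722 - (-342)*(-47508) = 1/722 - 1*16247736 = 1/722 - 16247736 = -11730865391/722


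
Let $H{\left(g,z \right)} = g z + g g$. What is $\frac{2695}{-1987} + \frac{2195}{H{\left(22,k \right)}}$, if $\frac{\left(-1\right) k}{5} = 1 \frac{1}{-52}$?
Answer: $\frac{79335985}{25113693} \approx 3.1591$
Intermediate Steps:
$k = \frac{5}{52}$ ($k = - 5 \cdot 1 \frac{1}{-52} = - 5 \cdot 1 \left(- \frac{1}{52}\right) = \left(-5\right) \left(- \frac{1}{52}\right) = \frac{5}{52} \approx 0.096154$)
$H{\left(g,z \right)} = g^{2} + g z$ ($H{\left(g,z \right)} = g z + g^{2} = g^{2} + g z$)
$\frac{2695}{-1987} + \frac{2195}{H{\left(22,k \right)}} = \frac{2695}{-1987} + \frac{2195}{22 \left(22 + \frac{5}{52}\right)} = 2695 \left(- \frac{1}{1987}\right) + \frac{2195}{22 \cdot \frac{1149}{52}} = - \frac{2695}{1987} + \frac{2195}{\frac{12639}{26}} = - \frac{2695}{1987} + 2195 \cdot \frac{26}{12639} = - \frac{2695}{1987} + \frac{57070}{12639} = \frac{79335985}{25113693}$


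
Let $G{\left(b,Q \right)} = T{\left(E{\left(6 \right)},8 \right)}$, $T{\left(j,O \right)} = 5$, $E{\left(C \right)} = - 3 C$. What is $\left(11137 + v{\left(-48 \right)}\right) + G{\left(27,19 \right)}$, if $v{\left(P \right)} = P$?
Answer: $11094$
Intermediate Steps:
$G{\left(b,Q \right)} = 5$
$\left(11137 + v{\left(-48 \right)}\right) + G{\left(27,19 \right)} = \left(11137 - 48\right) + 5 = 11089 + 5 = 11094$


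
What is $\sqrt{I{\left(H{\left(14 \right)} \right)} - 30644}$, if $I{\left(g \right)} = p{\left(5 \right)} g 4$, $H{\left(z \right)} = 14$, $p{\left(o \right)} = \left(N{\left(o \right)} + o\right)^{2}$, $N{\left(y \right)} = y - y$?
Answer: $2 i \sqrt{7311} \approx 171.01 i$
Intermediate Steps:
$N{\left(y \right)} = 0$
$p{\left(o \right)} = o^{2}$ ($p{\left(o \right)} = \left(0 + o\right)^{2} = o^{2}$)
$I{\left(g \right)} = 100 g$ ($I{\left(g \right)} = 5^{2} g 4 = 25 g 4 = 100 g$)
$\sqrt{I{\left(H{\left(14 \right)} \right)} - 30644} = \sqrt{100 \cdot 14 - 30644} = \sqrt{1400 - 30644} = \sqrt{-29244} = 2 i \sqrt{7311}$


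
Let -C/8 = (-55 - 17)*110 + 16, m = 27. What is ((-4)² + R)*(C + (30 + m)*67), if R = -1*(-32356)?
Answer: 2170574972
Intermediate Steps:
R = 32356
C = 63232 (C = -8*((-55 - 17)*110 + 16) = -8*(-72*110 + 16) = -8*(-7920 + 16) = -8*(-7904) = 63232)
((-4)² + R)*(C + (30 + m)*67) = ((-4)² + 32356)*(63232 + (30 + 27)*67) = (16 + 32356)*(63232 + 57*67) = 32372*(63232 + 3819) = 32372*67051 = 2170574972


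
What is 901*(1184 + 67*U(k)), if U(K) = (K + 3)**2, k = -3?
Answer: 1066784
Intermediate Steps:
U(K) = (3 + K)**2
901*(1184 + 67*U(k)) = 901*(1184 + 67*(3 - 3)**2) = 901*(1184 + 67*0**2) = 901*(1184 + 67*0) = 901*(1184 + 0) = 901*1184 = 1066784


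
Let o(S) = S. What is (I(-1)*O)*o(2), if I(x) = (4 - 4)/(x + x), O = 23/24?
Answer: 0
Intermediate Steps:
O = 23/24 (O = 23*(1/24) = 23/24 ≈ 0.95833)
I(x) = 0 (I(x) = 0/((2*x)) = 0*(1/(2*x)) = 0)
(I(-1)*O)*o(2) = (0*(23/24))*2 = 0*2 = 0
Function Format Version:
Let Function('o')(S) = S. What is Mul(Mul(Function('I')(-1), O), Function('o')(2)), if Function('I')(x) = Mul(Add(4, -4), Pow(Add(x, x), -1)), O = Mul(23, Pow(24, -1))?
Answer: 0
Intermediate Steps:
O = Rational(23, 24) (O = Mul(23, Rational(1, 24)) = Rational(23, 24) ≈ 0.95833)
Function('I')(x) = 0 (Function('I')(x) = Mul(0, Pow(Mul(2, x), -1)) = Mul(0, Mul(Rational(1, 2), Pow(x, -1))) = 0)
Mul(Mul(Function('I')(-1), O), Function('o')(2)) = Mul(Mul(0, Rational(23, 24)), 2) = Mul(0, 2) = 0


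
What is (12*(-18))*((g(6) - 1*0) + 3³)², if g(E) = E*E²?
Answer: -12754584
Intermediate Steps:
g(E) = E³
(12*(-18))*((g(6) - 1*0) + 3³)² = (12*(-18))*((6³ - 1*0) + 3³)² = -216*((216 + 0) + 27)² = -216*(216 + 27)² = -216*243² = -216*59049 = -12754584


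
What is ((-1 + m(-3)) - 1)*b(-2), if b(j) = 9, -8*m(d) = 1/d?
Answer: -141/8 ≈ -17.625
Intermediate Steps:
m(d) = -1/(8*d)
((-1 + m(-3)) - 1)*b(-2) = ((-1 - ⅛/(-3)) - 1)*9 = ((-1 - ⅛*(-⅓)) - 1)*9 = ((-1 + 1/24) - 1)*9 = (-23/24 - 1)*9 = -47/24*9 = -141/8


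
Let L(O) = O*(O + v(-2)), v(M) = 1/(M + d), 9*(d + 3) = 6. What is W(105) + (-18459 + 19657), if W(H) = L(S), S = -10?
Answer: 16904/13 ≈ 1300.3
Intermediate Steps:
d = -7/3 (d = -3 + (⅑)*6 = -3 + ⅔ = -7/3 ≈ -2.3333)
v(M) = 1/(-7/3 + M) (v(M) = 1/(M - 7/3) = 1/(-7/3 + M))
L(O) = O*(-3/13 + O) (L(O) = O*(O + 3/(-7 + 3*(-2))) = O*(O + 3/(-7 - 6)) = O*(O + 3/(-13)) = O*(O + 3*(-1/13)) = O*(O - 3/13) = O*(-3/13 + O))
W(H) = 1330/13 (W(H) = (1/13)*(-10)*(-3 + 13*(-10)) = (1/13)*(-10)*(-3 - 130) = (1/13)*(-10)*(-133) = 1330/13)
W(105) + (-18459 + 19657) = 1330/13 + (-18459 + 19657) = 1330/13 + 1198 = 16904/13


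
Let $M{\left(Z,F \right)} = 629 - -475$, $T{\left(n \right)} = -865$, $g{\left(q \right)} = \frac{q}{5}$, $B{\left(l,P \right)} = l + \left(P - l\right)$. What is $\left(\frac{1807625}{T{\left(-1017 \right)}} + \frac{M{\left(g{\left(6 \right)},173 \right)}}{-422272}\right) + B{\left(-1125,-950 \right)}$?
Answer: $- \frac{13878904937}{4565816} \approx -3039.7$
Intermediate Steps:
$B{\left(l,P \right)} = P$
$g{\left(q \right)} = \frac{q}{5}$ ($g{\left(q \right)} = q \frac{1}{5} = \frac{q}{5}$)
$M{\left(Z,F \right)} = 1104$ ($M{\left(Z,F \right)} = 629 + 475 = 1104$)
$\left(\frac{1807625}{T{\left(-1017 \right)}} + \frac{M{\left(g{\left(6 \right)},173 \right)}}{-422272}\right) + B{\left(-1125,-950 \right)} = \left(\frac{1807625}{-865} + \frac{1104}{-422272}\right) - 950 = \left(1807625 \left(- \frac{1}{865}\right) + 1104 \left(- \frac{1}{422272}\right)\right) - 950 = \left(- \frac{361525}{173} - \frac{69}{26392}\right) - 950 = - \frac{9541379737}{4565816} - 950 = - \frac{13878904937}{4565816}$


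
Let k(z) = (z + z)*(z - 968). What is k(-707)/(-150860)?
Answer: -236845/15086 ≈ -15.700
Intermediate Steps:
k(z) = 2*z*(-968 + z) (k(z) = (2*z)*(-968 + z) = 2*z*(-968 + z))
k(-707)/(-150860) = (2*(-707)*(-968 - 707))/(-150860) = (2*(-707)*(-1675))*(-1/150860) = 2368450*(-1/150860) = -236845/15086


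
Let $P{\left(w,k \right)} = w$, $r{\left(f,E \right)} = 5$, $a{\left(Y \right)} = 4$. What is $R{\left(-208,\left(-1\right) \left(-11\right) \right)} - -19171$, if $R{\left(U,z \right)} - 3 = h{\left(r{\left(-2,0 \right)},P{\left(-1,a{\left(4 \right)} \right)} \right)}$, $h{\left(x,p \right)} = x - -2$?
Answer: $19181$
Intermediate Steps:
$h{\left(x,p \right)} = 2 + x$ ($h{\left(x,p \right)} = x + 2 = 2 + x$)
$R{\left(U,z \right)} = 10$ ($R{\left(U,z \right)} = 3 + \left(2 + 5\right) = 3 + 7 = 10$)
$R{\left(-208,\left(-1\right) \left(-11\right) \right)} - -19171 = 10 - -19171 = 10 + 19171 = 19181$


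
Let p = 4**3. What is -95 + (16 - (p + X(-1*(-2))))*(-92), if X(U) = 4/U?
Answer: 4505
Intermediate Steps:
p = 64
-95 + (16 - (p + X(-1*(-2))))*(-92) = -95 + (16 - (64 + 4/((-1*(-2)))))*(-92) = -95 + (16 - (64 + 4/2))*(-92) = -95 + (16 - (64 + 4*(1/2)))*(-92) = -95 + (16 - (64 + 2))*(-92) = -95 + (16 - 1*66)*(-92) = -95 + (16 - 66)*(-92) = -95 - 50*(-92) = -95 + 4600 = 4505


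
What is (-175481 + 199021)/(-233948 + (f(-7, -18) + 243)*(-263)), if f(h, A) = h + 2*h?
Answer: -11770/146167 ≈ -0.080524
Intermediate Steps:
f(h, A) = 3*h
(-175481 + 199021)/(-233948 + (f(-7, -18) + 243)*(-263)) = (-175481 + 199021)/(-233948 + (3*(-7) + 243)*(-263)) = 23540/(-233948 + (-21 + 243)*(-263)) = 23540/(-233948 + 222*(-263)) = 23540/(-233948 - 58386) = 23540/(-292334) = 23540*(-1/292334) = -11770/146167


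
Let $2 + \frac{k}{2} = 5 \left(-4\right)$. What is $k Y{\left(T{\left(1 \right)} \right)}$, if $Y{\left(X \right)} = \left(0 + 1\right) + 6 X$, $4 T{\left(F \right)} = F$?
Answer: $-110$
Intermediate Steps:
$T{\left(F \right)} = \frac{F}{4}$
$k = -44$ ($k = -4 + 2 \cdot 5 \left(-4\right) = -4 + 2 \left(-20\right) = -4 - 40 = -44$)
$Y{\left(X \right)} = 1 + 6 X$
$k Y{\left(T{\left(1 \right)} \right)} = - 44 \left(1 + 6 \cdot \frac{1}{4} \cdot 1\right) = - 44 \left(1 + 6 \cdot \frac{1}{4}\right) = - 44 \left(1 + \frac{3}{2}\right) = \left(-44\right) \frac{5}{2} = -110$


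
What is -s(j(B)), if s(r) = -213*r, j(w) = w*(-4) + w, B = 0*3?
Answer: 0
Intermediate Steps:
B = 0
j(w) = -3*w (j(w) = -4*w + w = -3*w)
-s(j(B)) = -(-213)*(-3*0) = -(-213)*0 = -1*0 = 0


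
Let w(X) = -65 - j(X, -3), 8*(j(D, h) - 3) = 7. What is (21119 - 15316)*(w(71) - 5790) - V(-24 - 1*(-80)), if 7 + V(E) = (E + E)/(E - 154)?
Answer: -1903946435/56 ≈ -3.3999e+7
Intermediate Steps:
j(D, h) = 31/8 (j(D, h) = 3 + (⅛)*7 = 3 + 7/8 = 31/8)
w(X) = -551/8 (w(X) = -65 - 1*31/8 = -65 - 31/8 = -551/8)
V(E) = -7 + 2*E/(-154 + E) (V(E) = -7 + (E + E)/(E - 154) = -7 + (2*E)/(-154 + E) = -7 + 2*E/(-154 + E))
(21119 - 15316)*(w(71) - 5790) - V(-24 - 1*(-80)) = (21119 - 15316)*(-551/8 - 5790) - (1078 - 5*(-24 - 1*(-80)))/(-154 + (-24 - 1*(-80))) = 5803*(-46871/8) - (1078 - 5*(-24 + 80))/(-154 + (-24 + 80)) = -271992413/8 - (1078 - 5*56)/(-154 + 56) = -271992413/8 - (1078 - 280)/(-98) = -271992413/8 - (-1)*798/98 = -271992413/8 - 1*(-57/7) = -271992413/8 + 57/7 = -1903946435/56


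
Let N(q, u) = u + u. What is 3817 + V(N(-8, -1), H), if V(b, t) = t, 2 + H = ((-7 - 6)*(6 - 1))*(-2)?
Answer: 3945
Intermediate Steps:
N(q, u) = 2*u
H = 128 (H = -2 + ((-7 - 6)*(6 - 1))*(-2) = -2 - 13*5*(-2) = -2 - 65*(-2) = -2 + 130 = 128)
3817 + V(N(-8, -1), H) = 3817 + 128 = 3945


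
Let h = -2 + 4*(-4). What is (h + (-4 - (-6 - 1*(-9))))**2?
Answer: 625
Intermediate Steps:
h = -18 (h = -2 - 16 = -18)
(h + (-4 - (-6 - 1*(-9))))**2 = (-18 + (-4 - (-6 - 1*(-9))))**2 = (-18 + (-4 - (-6 + 9)))**2 = (-18 + (-4 - 1*3))**2 = (-18 + (-4 - 3))**2 = (-18 - 7)**2 = (-25)**2 = 625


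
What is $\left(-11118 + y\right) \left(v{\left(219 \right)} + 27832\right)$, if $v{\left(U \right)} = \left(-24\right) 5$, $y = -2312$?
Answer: $-372172160$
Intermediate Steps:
$v{\left(U \right)} = -120$
$\left(-11118 + y\right) \left(v{\left(219 \right)} + 27832\right) = \left(-11118 - 2312\right) \left(-120 + 27832\right) = \left(-13430\right) 27712 = -372172160$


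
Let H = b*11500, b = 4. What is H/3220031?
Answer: 46000/3220031 ≈ 0.014286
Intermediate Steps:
H = 46000 (H = 4*11500 = 46000)
H/3220031 = 46000/3220031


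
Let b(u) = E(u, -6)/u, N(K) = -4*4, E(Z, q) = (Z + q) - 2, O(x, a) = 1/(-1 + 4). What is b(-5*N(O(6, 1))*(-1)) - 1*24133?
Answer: -241319/10 ≈ -24132.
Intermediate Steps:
O(x, a) = ⅓ (O(x, a) = 1/3 = ⅓)
E(Z, q) = -2 + Z + q
N(K) = -16
b(u) = (-8 + u)/u (b(u) = (-2 + u - 6)/u = (-8 + u)/u)
b(-5*N(O(6, 1))*(-1)) - 1*24133 = (-8 - 5*(-16)*(-1))/((-5*(-16)*(-1))) - 1*24133 = (-8 + 80*(-1))/((80*(-1))) - 24133 = (-8 - 80)/(-80) - 24133 = -1/80*(-88) - 24133 = 11/10 - 24133 = -241319/10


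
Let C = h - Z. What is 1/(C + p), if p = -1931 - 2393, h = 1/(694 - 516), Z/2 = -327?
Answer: -178/653259 ≈ -0.00027248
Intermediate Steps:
Z = -654 (Z = 2*(-327) = -654)
h = 1/178 ≈ 0.0056180
p = -4324
C = 116413/178 (C = 1/178 - 1*(-654) = 1/178 + 654 = 116413/178 ≈ 654.01)
1/(C + p) = 1/(116413/178 - 4324) = 1/(-653259/178) = -178/653259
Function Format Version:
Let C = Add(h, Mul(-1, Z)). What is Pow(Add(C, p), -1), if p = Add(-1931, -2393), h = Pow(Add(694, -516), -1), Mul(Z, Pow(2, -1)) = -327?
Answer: Rational(-178, 653259) ≈ -0.00027248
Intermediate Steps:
Z = -654 (Z = Mul(2, -327) = -654)
h = Rational(1, 178) (h = Pow(178, -1) = Rational(1, 178) ≈ 0.0056180)
p = -4324
C = Rational(116413, 178) (C = Add(Rational(1, 178), Mul(-1, -654)) = Add(Rational(1, 178), 654) = Rational(116413, 178) ≈ 654.01)
Pow(Add(C, p), -1) = Pow(Add(Rational(116413, 178), -4324), -1) = Pow(Rational(-653259, 178), -1) = Rational(-178, 653259)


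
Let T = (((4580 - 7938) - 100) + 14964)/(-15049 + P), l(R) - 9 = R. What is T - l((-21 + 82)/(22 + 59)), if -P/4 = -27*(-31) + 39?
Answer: -15588856/1502793 ≈ -10.373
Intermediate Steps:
l(R) = 9 + R
P = -3504 (P = -4*(-27*(-31) + 39) = -4*(837 + 39) = -4*876 = -3504)
T = -11506/18553 (T = (((4580 - 7938) - 100) + 14964)/(-15049 - 3504) = ((-3358 - 100) + 14964)/(-18553) = (-3458 + 14964)*(-1/18553) = 11506*(-1/18553) = -11506/18553 ≈ -0.62017)
T - l((-21 + 82)/(22 + 59)) = -11506/18553 - (9 + (-21 + 82)/(22 + 59)) = -11506/18553 - (9 + 61/81) = -11506/18553 - 1*790/81 = -11506/18553 - 790/81 = -15588856/1502793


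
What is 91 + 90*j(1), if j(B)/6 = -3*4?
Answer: -6389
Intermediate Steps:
j(B) = -72 (j(B) = 6*(-3*4) = 6*(-12) = -72)
91 + 90*j(1) = 91 + 90*(-72) = 91 - 6480 = -6389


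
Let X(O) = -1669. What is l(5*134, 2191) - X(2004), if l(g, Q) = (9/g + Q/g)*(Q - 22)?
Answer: 589003/67 ≈ 8791.1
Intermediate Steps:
l(g, Q) = (-22 + Q)*(9/g + Q/g) (l(g, Q) = (9/g + Q/g)*(-22 + Q) = (-22 + Q)*(9/g + Q/g))
l(5*134, 2191) - X(2004) = (-198 + 2191² - 13*2191)/((5*134)) - 1*(-1669) = (-198 + 4800481 - 28483)/670 + 1669 = (1/670)*4771800 + 1669 = 477180/67 + 1669 = 589003/67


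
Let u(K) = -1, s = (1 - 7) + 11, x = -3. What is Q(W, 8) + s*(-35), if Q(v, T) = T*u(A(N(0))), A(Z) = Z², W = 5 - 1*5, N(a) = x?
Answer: -183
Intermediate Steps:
s = 5 (s = -6 + 11 = 5)
N(a) = -3
W = 0 (W = 5 - 5 = 0)
Q(v, T) = -T (Q(v, T) = T*(-1) = -T)
Q(W, 8) + s*(-35) = -1*8 + 5*(-35) = -8 - 175 = -183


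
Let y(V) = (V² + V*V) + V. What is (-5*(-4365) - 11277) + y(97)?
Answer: 29463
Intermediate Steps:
y(V) = V + 2*V² (y(V) = (V² + V²) + V = 2*V² + V = V + 2*V²)
(-5*(-4365) - 11277) + y(97) = (-5*(-4365) - 11277) + 97*(1 + 2*97) = (21825 - 11277) + 97*(1 + 194) = 10548 + 97*195 = 10548 + 18915 = 29463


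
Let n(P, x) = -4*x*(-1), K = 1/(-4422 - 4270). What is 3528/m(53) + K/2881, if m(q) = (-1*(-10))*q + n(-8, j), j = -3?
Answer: 6310496267/926541124 ≈ 6.8108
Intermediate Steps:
K = -1/8692 (K = 1/(-8692) = -1/8692 ≈ -0.00011505)
n(P, x) = 4*x
m(q) = -12 + 10*q (m(q) = (-1*(-10))*q + 4*(-3) = 10*q - 12 = -12 + 10*q)
3528/m(53) + K/2881 = 3528/(-12 + 10*53) - 1/8692/2881 = 3528/(-12 + 530) - 1/8692*1/2881 = 3528/518 - 1/25041652 = 3528*(1/518) - 1/25041652 = 252/37 - 1/25041652 = 6310496267/926541124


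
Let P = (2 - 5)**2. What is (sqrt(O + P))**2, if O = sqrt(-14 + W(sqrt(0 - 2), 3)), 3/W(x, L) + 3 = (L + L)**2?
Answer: 9 + 3*I*sqrt(187)/11 ≈ 9.0 + 3.7295*I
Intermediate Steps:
W(x, L) = 3/(-3 + 4*L**2) (W(x, L) = 3/(-3 + (L + L)**2) = 3/(-3 + (2*L)**2) = 3/(-3 + 4*L**2))
P = 9 (P = (-3)**2 = 9)
O = 3*I*sqrt(187)/11 (O = sqrt(-14 + 3/(-3 + 4*3**2)) = sqrt(-14 + 3/(-3 + 4*9)) = sqrt(-14 + 3/(-3 + 36)) = sqrt(-14 + 3/33) = sqrt(-14 + 3*(1/33)) = sqrt(-14 + 1/11) = sqrt(-153/11) = 3*I*sqrt(187)/11 ≈ 3.7295*I)
(sqrt(O + P))**2 = (sqrt(3*I*sqrt(187)/11 + 9))**2 = (sqrt(9 + 3*I*sqrt(187)/11))**2 = 9 + 3*I*sqrt(187)/11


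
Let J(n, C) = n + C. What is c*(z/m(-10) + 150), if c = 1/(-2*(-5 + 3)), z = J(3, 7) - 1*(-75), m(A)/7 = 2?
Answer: 2185/56 ≈ 39.018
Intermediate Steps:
m(A) = 14 (m(A) = 7*2 = 14)
J(n, C) = C + n
z = 85 (z = (7 + 3) - 1*(-75) = 10 + 75 = 85)
c = ¼ (c = 1/(-2*(-2)) = 1/4 = ¼ ≈ 0.25000)
c*(z/m(-10) + 150) = (85/14 + 150)/4 = (¼)*(2185/14) = 2185/56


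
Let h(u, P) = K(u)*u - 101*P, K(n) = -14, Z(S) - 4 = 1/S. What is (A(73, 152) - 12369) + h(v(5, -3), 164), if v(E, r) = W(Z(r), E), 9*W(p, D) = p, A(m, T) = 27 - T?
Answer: -784720/27 ≈ -29064.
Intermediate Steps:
Z(S) = 4 + 1/S
W(p, D) = p/9
v(E, r) = 4/9 + 1/(9*r) (v(E, r) = (4 + 1/r)/9 = 4/9 + 1/(9*r))
h(u, P) = -101*P - 14*u (h(u, P) = -14*u - 101*P = -101*P - 14*u)
(A(73, 152) - 12369) + h(v(5, -3), 164) = ((27 - 1*152) - 12369) + (-101*164 - 14*(1 + 4*(-3))/(9*(-3))) = ((27 - 152) - 12369) + (-16564 - 14*(-1)*(1 - 12)/(9*3)) = (-125 - 12369) + (-16564 - 14*(-1)*(-11)/(9*3)) = -12494 + (-16564 - 14*11/27) = -12494 + (-16564 - 154/27) = -12494 - 447382/27 = -784720/27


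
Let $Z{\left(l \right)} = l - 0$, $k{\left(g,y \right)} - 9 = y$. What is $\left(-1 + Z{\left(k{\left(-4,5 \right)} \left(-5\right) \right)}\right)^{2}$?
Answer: $5041$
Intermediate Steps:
$k{\left(g,y \right)} = 9 + y$
$Z{\left(l \right)} = l$ ($Z{\left(l \right)} = l + 0 = l$)
$\left(-1 + Z{\left(k{\left(-4,5 \right)} \left(-5\right) \right)}\right)^{2} = \left(-1 + \left(9 + 5\right) \left(-5\right)\right)^{2} = \left(-1 + 14 \left(-5\right)\right)^{2} = \left(-1 - 70\right)^{2} = \left(-71\right)^{2} = 5041$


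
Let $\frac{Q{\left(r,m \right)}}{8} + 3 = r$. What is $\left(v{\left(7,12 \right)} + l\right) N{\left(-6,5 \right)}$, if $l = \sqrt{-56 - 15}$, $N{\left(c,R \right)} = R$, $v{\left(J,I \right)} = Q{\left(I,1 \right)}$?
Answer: $360 + 5 i \sqrt{71} \approx 360.0 + 42.131 i$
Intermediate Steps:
$Q{\left(r,m \right)} = -24 + 8 r$
$v{\left(J,I \right)} = -24 + 8 I$
$l = i \sqrt{71}$ ($l = \sqrt{-71} = i \sqrt{71} \approx 8.4261 i$)
$\left(v{\left(7,12 \right)} + l\right) N{\left(-6,5 \right)} = \left(\left(-24 + 8 \cdot 12\right) + i \sqrt{71}\right) 5 = \left(\left(-24 + 96\right) + i \sqrt{71}\right) 5 = \left(72 + i \sqrt{71}\right) 5 = 360 + 5 i \sqrt{71}$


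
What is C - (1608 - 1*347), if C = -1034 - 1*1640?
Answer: -3935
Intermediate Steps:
C = -2674 (C = -1034 - 1640 = -2674)
C - (1608 - 1*347) = -2674 - (1608 - 1*347) = -2674 - (1608 - 347) = -2674 - 1*1261 = -2674 - 1261 = -3935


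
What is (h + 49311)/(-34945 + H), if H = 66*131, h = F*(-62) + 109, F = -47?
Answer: -52334/26299 ≈ -1.9900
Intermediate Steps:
h = 3023 (h = -47*(-62) + 109 = 2914 + 109 = 3023)
H = 8646
(h + 49311)/(-34945 + H) = (3023 + 49311)/(-34945 + 8646) = 52334/(-26299) = 52334*(-1/26299) = -52334/26299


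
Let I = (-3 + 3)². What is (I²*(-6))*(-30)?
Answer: 0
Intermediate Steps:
I = 0 (I = 0² = 0)
(I²*(-6))*(-30) = (0²*(-6))*(-30) = (0*(-6))*(-30) = 0*(-30) = 0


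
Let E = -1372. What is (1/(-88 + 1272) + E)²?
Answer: 2638828055809/1401856 ≈ 1.8824e+6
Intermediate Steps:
(1/(-88 + 1272) + E)² = (1/(-88 + 1272) - 1372)² = (1/1184 - 1372)² = (-1624447/1184)² = 2638828055809/1401856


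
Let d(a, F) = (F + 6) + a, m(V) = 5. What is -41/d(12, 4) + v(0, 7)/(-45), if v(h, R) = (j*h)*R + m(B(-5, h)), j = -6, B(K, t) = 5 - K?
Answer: -391/198 ≈ -1.9747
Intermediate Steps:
d(a, F) = 6 + F + a (d(a, F) = (6 + F) + a = 6 + F + a)
v(h, R) = 5 - 6*R*h (v(h, R) = (-6*h)*R + 5 = -6*R*h + 5 = 5 - 6*R*h)
-41/d(12, 4) + v(0, 7)/(-45) = -41/(6 + 4 + 12) + (5 - 6*7*0)/(-45) = -41/22 + (5 + 0)*(-1/45) = -41*1/22 + 5*(-1/45) = -41/22 - ⅑ = -391/198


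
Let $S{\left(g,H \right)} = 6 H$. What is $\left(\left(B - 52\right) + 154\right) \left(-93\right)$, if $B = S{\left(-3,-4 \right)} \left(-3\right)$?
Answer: $-16182$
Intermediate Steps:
$B = 72$ ($B = 6 \left(-4\right) \left(-3\right) = \left(-24\right) \left(-3\right) = 72$)
$\left(\left(B - 52\right) + 154\right) \left(-93\right) = \left(\left(72 - 52\right) + 154\right) \left(-93\right) = \left(20 + 154\right) \left(-93\right) = 174 \left(-93\right) = -16182$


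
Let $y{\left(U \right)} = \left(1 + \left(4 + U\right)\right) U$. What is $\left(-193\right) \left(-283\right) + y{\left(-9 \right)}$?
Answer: $54655$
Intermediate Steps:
$y{\left(U \right)} = U \left(5 + U\right)$ ($y{\left(U \right)} = \left(5 + U\right) U = U \left(5 + U\right)$)
$\left(-193\right) \left(-283\right) + y{\left(-9 \right)} = \left(-193\right) \left(-283\right) - 9 \left(5 - 9\right) = 54619 - -36 = 54619 + 36 = 54655$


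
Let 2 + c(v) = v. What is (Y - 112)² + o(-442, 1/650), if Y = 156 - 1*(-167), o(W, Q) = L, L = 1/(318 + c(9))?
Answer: 14469326/325 ≈ 44521.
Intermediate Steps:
c(v) = -2 + v
L = 1/325 (L = 1/(318 + (-2 + 9)) = 1/(318 + 7) = 1/325 ≈ 0.0030769)
o(W, Q) = 1/325
Y = 323 (Y = 156 + 167 = 323)
(Y - 112)² + o(-442, 1/650) = (323 - 112)² + 1/325 = 211² + 1/325 = 44521 + 1/325 = 14469326/325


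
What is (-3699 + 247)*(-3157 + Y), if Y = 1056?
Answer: 7252652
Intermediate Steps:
(-3699 + 247)*(-3157 + Y) = (-3699 + 247)*(-3157 + 1056) = -3452*(-2101) = 7252652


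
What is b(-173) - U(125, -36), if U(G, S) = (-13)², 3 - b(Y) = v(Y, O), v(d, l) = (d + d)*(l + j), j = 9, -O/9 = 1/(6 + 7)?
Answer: 35210/13 ≈ 2708.5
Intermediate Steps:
O = -9/13 (O = -9/(6 + 7) = -9/13 ≈ -0.69231)
v(d, l) = 2*d*(9 + l) (v(d, l) = (d + d)*(l + 9) = (2*d)*(9 + l) = 2*d*(9 + l))
b(Y) = 3 - 216*Y/13 (b(Y) = 3 - 2*Y*(9 - 9/13) = 3 - 2*Y*108/13 = 3 - 216*Y/13)
U(G, S) = 169
b(-173) - U(125, -36) = (3 - 216/13*(-173)) - 1*169 = (3 + 37368/13) - 169 = 37407/13 - 169 = 35210/13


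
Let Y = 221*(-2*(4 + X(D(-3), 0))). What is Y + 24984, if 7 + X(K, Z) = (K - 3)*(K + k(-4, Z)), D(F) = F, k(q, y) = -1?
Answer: 15702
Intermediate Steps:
X(K, Z) = -7 + (-1 + K)*(-3 + K) (X(K, Z) = -7 + (K - 3)*(K - 1) = -7 + (-3 + K)*(-1 + K) = -7 + (-1 + K)*(-3 + K))
Y = -9282 (Y = 221*(-2*(4 + (-4 + (-3)² - 4*(-3)))) = 221*(-2*(4 + (-4 + 9 + 12))) = 221*(-2*(4 + 17)) = 221*(-2*21) = 221*(-42) = -9282)
Y + 24984 = -9282 + 24984 = 15702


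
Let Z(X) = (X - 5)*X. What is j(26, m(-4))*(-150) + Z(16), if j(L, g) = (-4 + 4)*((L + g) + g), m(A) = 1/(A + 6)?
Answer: 176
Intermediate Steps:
Z(X) = X*(-5 + X) (Z(X) = (-5 + X)*X = X*(-5 + X))
m(A) = 1/(6 + A)
j(L, g) = 0 (j(L, g) = 0*(L + 2*g) = 0)
j(26, m(-4))*(-150) + Z(16) = 0*(-150) + 16*(-5 + 16) = 0 + 16*11 = 0 + 176 = 176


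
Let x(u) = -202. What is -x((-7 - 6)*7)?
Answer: 202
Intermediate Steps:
-x((-7 - 6)*7) = -1*(-202) = 202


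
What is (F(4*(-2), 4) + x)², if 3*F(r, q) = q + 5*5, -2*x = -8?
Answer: 1681/9 ≈ 186.78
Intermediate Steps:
x = 4 (x = -½*(-8) = 4)
F(r, q) = 25/3 + q/3 (F(r, q) = (q + 5*5)/3 = (q + 25)/3 = (25 + q)/3 = 25/3 + q/3)
(F(4*(-2), 4) + x)² = ((25/3 + (⅓)*4) + 4)² = ((25/3 + 4/3) + 4)² = (29/3 + 4)² = (41/3)² = 1681/9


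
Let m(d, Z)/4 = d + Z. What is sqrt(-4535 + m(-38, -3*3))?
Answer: I*sqrt(4723) ≈ 68.724*I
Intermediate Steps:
m(d, Z) = 4*Z + 4*d (m(d, Z) = 4*(d + Z) = 4*(Z + d) = 4*Z + 4*d)
sqrt(-4535 + m(-38, -3*3)) = sqrt(-4535 + (4*(-3*3) + 4*(-38))) = sqrt(-4535 + (4*(-9) - 152)) = sqrt(-4535 + (-36 - 152)) = sqrt(-4535 - 188) = sqrt(-4723) = I*sqrt(4723)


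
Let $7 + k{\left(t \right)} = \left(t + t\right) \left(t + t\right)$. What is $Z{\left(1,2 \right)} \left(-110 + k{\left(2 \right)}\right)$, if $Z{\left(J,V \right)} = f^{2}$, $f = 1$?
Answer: $-101$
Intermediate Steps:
$k{\left(t \right)} = -7 + 4 t^{2}$ ($k{\left(t \right)} = -7 + \left(t + t\right) \left(t + t\right) = -7 + 2 t 2 t = -7 + 4 t^{2}$)
$Z{\left(J,V \right)} = 1$ ($Z{\left(J,V \right)} = 1^{2} = 1$)
$Z{\left(1,2 \right)} \left(-110 + k{\left(2 \right)}\right) = 1 \left(-110 - \left(7 - 4 \cdot 2^{2}\right)\right) = 1 \left(-110 + \left(-7 + 4 \cdot 4\right)\right) = 1 \left(-110 + \left(-7 + 16\right)\right) = 1 \left(-110 + 9\right) = 1 \left(-101\right) = -101$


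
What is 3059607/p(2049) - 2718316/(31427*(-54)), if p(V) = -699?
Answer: -865071738887/197707257 ≈ -4375.5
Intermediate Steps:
3059607/p(2049) - 2718316/(31427*(-54)) = 3059607/(-699) - 2718316/(31427*(-54)) = 3059607*(-1/699) - 2718316/(-1697058) = -1019869/233 - 2718316*(-1/1697058) = -1019869/233 + 1359158/848529 = -865071738887/197707257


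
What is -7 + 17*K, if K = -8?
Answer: -143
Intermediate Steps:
-7 + 17*K = -7 + 17*(-8) = -7 - 136 = -143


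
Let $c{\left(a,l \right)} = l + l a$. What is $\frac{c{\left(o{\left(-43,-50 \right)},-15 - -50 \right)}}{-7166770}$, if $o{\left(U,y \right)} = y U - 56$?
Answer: $- \frac{14665}{1433354} \approx -0.010231$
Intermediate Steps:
$o{\left(U,y \right)} = -56 + U y$ ($o{\left(U,y \right)} = U y - 56 = -56 + U y$)
$c{\left(a,l \right)} = l + a l$
$\frac{c{\left(o{\left(-43,-50 \right)},-15 - -50 \right)}}{-7166770} = \frac{\left(-15 - -50\right) \left(1 - -2094\right)}{-7166770} = \left(-15 + 50\right) \left(1 + \left(-56 + 2150\right)\right) \left(- \frac{1}{7166770}\right) = 35 \left(1 + 2094\right) \left(- \frac{1}{7166770}\right) = 35 \cdot 2095 \left(- \frac{1}{7166770}\right) = 73325 \left(- \frac{1}{7166770}\right) = - \frac{14665}{1433354}$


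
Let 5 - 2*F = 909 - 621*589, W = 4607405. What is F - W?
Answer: -8849945/2 ≈ -4.4250e+6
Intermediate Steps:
F = 364865/2 (F = 5/2 - (909 - 621*589)/2 = 5/2 - (909 - 365769)/2 = 5/2 - ½*(-364860) = 5/2 + 182430 = 364865/2 ≈ 1.8243e+5)
F - W = 364865/2 - 1*4607405 = 364865/2 - 4607405 = -8849945/2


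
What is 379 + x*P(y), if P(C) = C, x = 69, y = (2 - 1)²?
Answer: 448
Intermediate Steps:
y = 1 (y = 1² = 1)
379 + x*P(y) = 379 + 69*1 = 379 + 69 = 448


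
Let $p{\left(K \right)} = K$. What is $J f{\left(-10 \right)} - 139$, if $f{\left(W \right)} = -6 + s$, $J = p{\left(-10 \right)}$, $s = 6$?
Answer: $-139$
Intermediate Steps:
$J = -10$
$f{\left(W \right)} = 0$ ($f{\left(W \right)} = -6 + 6 = 0$)
$J f{\left(-10 \right)} - 139 = \left(-10\right) 0 - 139 = 0 - 139 = -139$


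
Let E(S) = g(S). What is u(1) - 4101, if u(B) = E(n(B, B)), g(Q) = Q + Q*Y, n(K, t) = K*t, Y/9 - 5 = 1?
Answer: -4046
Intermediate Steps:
Y = 54 (Y = 45 + 9*1 = 45 + 9 = 54)
g(Q) = 55*Q (g(Q) = Q + Q*54 = Q + 54*Q = 55*Q)
E(S) = 55*S
u(B) = 55*B² (u(B) = 55*(B*B) = 55*B²)
u(1) - 4101 = 55*1² - 4101 = 55*1 - 4101 = 55 - 4101 = -4046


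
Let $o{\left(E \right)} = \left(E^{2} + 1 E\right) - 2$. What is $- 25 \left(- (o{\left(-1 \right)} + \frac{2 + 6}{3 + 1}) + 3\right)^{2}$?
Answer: $-225$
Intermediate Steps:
$o{\left(E \right)} = -2 + E + E^{2}$ ($o{\left(E \right)} = \left(E^{2} + E\right) - 2 = \left(E + E^{2}\right) - 2 = -2 + E + E^{2}$)
$- 25 \left(- (o{\left(-1 \right)} + \frac{2 + 6}{3 + 1}) + 3\right)^{2} = - 25 \left(- (\left(-2 - 1 + \left(-1\right)^{2}\right) + \frac{2 + 6}{3 + 1}) + 3\right)^{2} = - 25 \left(- (\left(-2 - 1 + 1\right) + \frac{8}{4}) + 3\right)^{2} = - 25 \left(- (-2 + 8 \cdot \frac{1}{4}) + 3\right)^{2} = - 25 \left(- (-2 + 2) + 3\right)^{2} = - 25 \left(\left(-1\right) 0 + 3\right)^{2} = - 25 \left(0 + 3\right)^{2} = - 25 \cdot 3^{2} = \left(-25\right) 9 = -225$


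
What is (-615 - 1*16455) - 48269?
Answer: -65339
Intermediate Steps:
(-615 - 1*16455) - 48269 = (-615 - 16455) - 48269 = -17070 - 48269 = -65339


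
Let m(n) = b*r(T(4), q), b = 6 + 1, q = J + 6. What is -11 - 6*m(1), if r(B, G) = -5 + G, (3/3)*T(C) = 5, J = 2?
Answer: -137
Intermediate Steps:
q = 8 (q = 2 + 6 = 8)
T(C) = 5
b = 7
m(n) = 21 (m(n) = 7*(-5 + 8) = 7*3 = 21)
-11 - 6*m(1) = -11 - 6*21 = -11 - 126 = -137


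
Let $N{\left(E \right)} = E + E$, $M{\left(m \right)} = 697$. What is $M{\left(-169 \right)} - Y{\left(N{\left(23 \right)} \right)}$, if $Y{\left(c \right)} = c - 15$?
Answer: $666$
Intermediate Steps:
$N{\left(E \right)} = 2 E$
$Y{\left(c \right)} = -15 + c$ ($Y{\left(c \right)} = c - 15 = -15 + c$)
$M{\left(-169 \right)} - Y{\left(N{\left(23 \right)} \right)} = 697 - \left(-15 + 2 \cdot 23\right) = 697 - \left(-15 + 46\right) = 697 - 31 = 666$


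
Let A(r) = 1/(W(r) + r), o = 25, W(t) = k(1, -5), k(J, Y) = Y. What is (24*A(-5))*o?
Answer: -60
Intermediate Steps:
W(t) = -5
A(r) = 1/(-5 + r)
(24*A(-5))*o = (24/(-5 - 5))*25 = (24/(-10))*25 = (24*(-1/10))*25 = -12/5*25 = -60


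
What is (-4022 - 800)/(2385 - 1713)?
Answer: -2411/336 ≈ -7.1756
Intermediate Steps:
(-4022 - 800)/(2385 - 1713) = -4822/672 = -4822*1/672 = -2411/336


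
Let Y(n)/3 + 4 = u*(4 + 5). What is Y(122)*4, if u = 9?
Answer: 924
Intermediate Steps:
Y(n) = 231 (Y(n) = -12 + 3*(9*(4 + 5)) = -12 + 3*(9*9) = -12 + 3*81 = -12 + 243 = 231)
Y(122)*4 = 231*4 = 924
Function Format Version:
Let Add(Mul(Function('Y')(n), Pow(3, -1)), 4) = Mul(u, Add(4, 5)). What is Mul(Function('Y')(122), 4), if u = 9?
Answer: 924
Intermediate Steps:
Function('Y')(n) = 231 (Function('Y')(n) = Add(-12, Mul(3, Mul(9, Add(4, 5)))) = Add(-12, Mul(3, Mul(9, 9))) = Add(-12, Mul(3, 81)) = Add(-12, 243) = 231)
Mul(Function('Y')(122), 4) = Mul(231, 4) = 924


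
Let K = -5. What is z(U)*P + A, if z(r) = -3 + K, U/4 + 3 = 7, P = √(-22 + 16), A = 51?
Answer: 51 - 8*I*√6 ≈ 51.0 - 19.596*I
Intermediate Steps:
P = I*√6 (P = √(-6) = I*√6 ≈ 2.4495*I)
U = 16 (U = -12 + 4*7 = -12 + 28 = 16)
z(r) = -8 (z(r) = -3 - 5 = -8)
z(U)*P + A = -8*I*√6 + 51 = 51 - 8*I*√6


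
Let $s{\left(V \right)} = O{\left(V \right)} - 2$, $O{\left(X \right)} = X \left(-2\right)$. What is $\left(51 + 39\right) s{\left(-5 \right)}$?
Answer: $720$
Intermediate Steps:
$O{\left(X \right)} = - 2 X$
$s{\left(V \right)} = -2 - 2 V$ ($s{\left(V \right)} = - 2 V - 2 = -2 - 2 V$)
$\left(51 + 39\right) s{\left(-5 \right)} = \left(51 + 39\right) \left(-2 - -10\right) = 90 \left(-2 + 10\right) = 90 \cdot 8 = 720$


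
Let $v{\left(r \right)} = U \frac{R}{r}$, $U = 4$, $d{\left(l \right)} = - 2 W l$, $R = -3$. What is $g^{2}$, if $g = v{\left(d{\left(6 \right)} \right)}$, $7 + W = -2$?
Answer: $\frac{1}{81} \approx 0.012346$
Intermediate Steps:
$W = -9$ ($W = -7 - 2 = -9$)
$d{\left(l \right)} = 18 l$ ($d{\left(l \right)} = \left(-2\right) \left(-9\right) l = 18 l$)
$v{\left(r \right)} = - \frac{12}{r}$ ($v{\left(r \right)} = 4 \left(- \frac{3}{r}\right) = - \frac{12}{r}$)
$g = - \frac{1}{9}$ ($g = - \frac{12}{18 \cdot 6} = - \frac{12}{108} = \left(-12\right) \frac{1}{108} = - \frac{1}{9} \approx -0.11111$)
$g^{2} = \left(- \frac{1}{9}\right)^{2} = \frac{1}{81}$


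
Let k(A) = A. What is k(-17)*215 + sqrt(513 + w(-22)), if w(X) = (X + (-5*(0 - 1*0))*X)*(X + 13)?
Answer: -3655 + 3*sqrt(79) ≈ -3628.3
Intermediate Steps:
w(X) = X*(13 + X) (w(X) = (X + (-5*(0 + 0))*X)*(13 + X) = (X + (-5*0)*X)*(13 + X) = (X + 0*X)*(13 + X) = (X + 0)*(13 + X) = X*(13 + X))
k(-17)*215 + sqrt(513 + w(-22)) = -17*215 + sqrt(513 - 22*(13 - 22)) = -3655 + sqrt(513 - 22*(-9)) = -3655 + sqrt(513 + 198) = -3655 + sqrt(711) = -3655 + 3*sqrt(79)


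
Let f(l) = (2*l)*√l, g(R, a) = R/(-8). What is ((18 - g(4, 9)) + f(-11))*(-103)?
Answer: -3811/2 + 2266*I*√11 ≈ -1905.5 + 7515.5*I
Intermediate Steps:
g(R, a) = -R/8 (g(R, a) = R*(-⅛) = -R/8)
f(l) = 2*l^(3/2)
((18 - g(4, 9)) + f(-11))*(-103) = ((18 - (-1)*4/8) + 2*(-11)^(3/2))*(-103) = ((18 - 1*(-½)) + 2*(-11*I*√11))*(-103) = ((18 + ½) - 22*I*√11)*(-103) = (37/2 - 22*I*√11)*(-103) = -3811/2 + 2266*I*√11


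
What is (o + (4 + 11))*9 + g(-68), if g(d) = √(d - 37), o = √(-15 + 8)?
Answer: 135 + I*√105 + 9*I*√7 ≈ 135.0 + 34.059*I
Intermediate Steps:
o = I*√7 (o = √(-7) = I*√7 ≈ 2.6458*I)
g(d) = √(-37 + d)
(o + (4 + 11))*9 + g(-68) = (I*√7 + (4 + 11))*9 + √(-37 - 68) = (I*√7 + 15)*9 + √(-105) = (15 + I*√7)*9 + I*√105 = (135 + 9*I*√7) + I*√105 = 135 + I*√105 + 9*I*√7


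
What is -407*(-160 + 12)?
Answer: 60236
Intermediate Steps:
-407*(-160 + 12) = -407*(-148) = 60236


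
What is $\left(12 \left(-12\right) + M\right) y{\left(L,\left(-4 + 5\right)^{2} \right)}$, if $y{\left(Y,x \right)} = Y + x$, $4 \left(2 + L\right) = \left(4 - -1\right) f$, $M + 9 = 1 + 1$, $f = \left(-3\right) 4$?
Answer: $2416$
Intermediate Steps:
$f = -12$
$M = -7$ ($M = -9 + \left(1 + 1\right) = -9 + 2 = -7$)
$L = -17$ ($L = -2 + \frac{\left(4 - -1\right) \left(-12\right)}{4} = -2 + \frac{\left(4 + 1\right) \left(-12\right)}{4} = -2 + \frac{5 \left(-12\right)}{4} = -2 + \frac{1}{4} \left(-60\right) = -2 - 15 = -17$)
$\left(12 \left(-12\right) + M\right) y{\left(L,\left(-4 + 5\right)^{2} \right)} = \left(12 \left(-12\right) - 7\right) \left(-17 + \left(-4 + 5\right)^{2}\right) = \left(-144 - 7\right) \left(-17 + 1^{2}\right) = - 151 \left(-17 + 1\right) = \left(-151\right) \left(-16\right) = 2416$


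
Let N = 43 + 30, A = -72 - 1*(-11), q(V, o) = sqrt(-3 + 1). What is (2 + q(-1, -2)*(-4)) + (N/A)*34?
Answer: -2360/61 - 4*I*sqrt(2) ≈ -38.689 - 5.6569*I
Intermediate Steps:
q(V, o) = I*sqrt(2) (q(V, o) = sqrt(-2) = I*sqrt(2))
A = -61 (A = -72 + 11 = -61)
N = 73
(2 + q(-1, -2)*(-4)) + (N/A)*34 = (2 + (I*sqrt(2))*(-4)) + (73/(-61))*34 = (2 - 4*I*sqrt(2)) + (73*(-1/61))*34 = (2 - 4*I*sqrt(2)) - 73/61*34 = (2 - 4*I*sqrt(2)) - 2482/61 = -2360/61 - 4*I*sqrt(2)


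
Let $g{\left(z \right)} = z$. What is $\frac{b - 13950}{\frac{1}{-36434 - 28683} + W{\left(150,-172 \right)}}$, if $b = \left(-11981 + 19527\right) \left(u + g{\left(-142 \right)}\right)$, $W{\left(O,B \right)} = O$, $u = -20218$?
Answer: $- \frac{10005260259670}{9767549} \approx -1.0243 \cdot 10^{6}$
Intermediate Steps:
$b = -153636560$ ($b = \left(-11981 + 19527\right) \left(-20218 - 142\right) = 7546 \left(-20360\right) = -153636560$)
$\frac{b - 13950}{\frac{1}{-36434 - 28683} + W{\left(150,-172 \right)}} = \frac{-153636560 - 13950}{\frac{1}{-36434 - 28683} + 150} = - \frac{153650510}{\frac{1}{-65117} + 150} = - \frac{153650510}{- \frac{1}{65117} + 150} = - \frac{153650510}{\frac{9767549}{65117}} = \left(-153650510\right) \frac{65117}{9767549} = - \frac{10005260259670}{9767549}$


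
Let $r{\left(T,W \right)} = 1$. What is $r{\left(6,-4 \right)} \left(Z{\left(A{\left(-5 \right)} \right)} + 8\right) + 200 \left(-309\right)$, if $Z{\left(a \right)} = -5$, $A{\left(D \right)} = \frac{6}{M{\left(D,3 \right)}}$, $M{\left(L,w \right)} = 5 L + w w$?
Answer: $-61797$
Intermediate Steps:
$M{\left(L,w \right)} = w^{2} + 5 L$ ($M{\left(L,w \right)} = 5 L + w^{2} = w^{2} + 5 L$)
$A{\left(D \right)} = \frac{6}{9 + 5 D}$ ($A{\left(D \right)} = \frac{6}{3^{2} + 5 D} = \frac{6}{9 + 5 D}$)
$r{\left(6,-4 \right)} \left(Z{\left(A{\left(-5 \right)} \right)} + 8\right) + 200 \left(-309\right) = 1 \left(-5 + 8\right) + 200 \left(-309\right) = 1 \cdot 3 - 61800 = 3 - 61800 = -61797$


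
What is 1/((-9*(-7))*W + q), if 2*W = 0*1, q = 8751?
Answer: 1/8751 ≈ 0.00011427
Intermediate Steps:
W = 0 (W = (0*1)/2 = (1/2)*0 = 0)
1/((-9*(-7))*W + q) = 1/(-9*(-7)*0 + 8751) = 1/(63*0 + 8751) = 1/(0 + 8751) = 1/8751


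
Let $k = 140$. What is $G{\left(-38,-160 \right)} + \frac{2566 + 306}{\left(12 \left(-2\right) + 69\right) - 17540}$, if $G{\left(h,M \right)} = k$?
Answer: $\frac{2446428}{17495} \approx 139.84$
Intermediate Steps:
$G{\left(h,M \right)} = 140$
$G{\left(-38,-160 \right)} + \frac{2566 + 306}{\left(12 \left(-2\right) + 69\right) - 17540} = 140 + \frac{2566 + 306}{\left(12 \left(-2\right) + 69\right) - 17540} = 140 + \frac{2872}{\left(-24 + 69\right) - 17540} = 140 + \frac{2872}{45 - 17540} = 140 + \frac{2872}{-17495} = 140 + 2872 \left(- \frac{1}{17495}\right) = 140 - \frac{2872}{17495} = \frac{2446428}{17495}$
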